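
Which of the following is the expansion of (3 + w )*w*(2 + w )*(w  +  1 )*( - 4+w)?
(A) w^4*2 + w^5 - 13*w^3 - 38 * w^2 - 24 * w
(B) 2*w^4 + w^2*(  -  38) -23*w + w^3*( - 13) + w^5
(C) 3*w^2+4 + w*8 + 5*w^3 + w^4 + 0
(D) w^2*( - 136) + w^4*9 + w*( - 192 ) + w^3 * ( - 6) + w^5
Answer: A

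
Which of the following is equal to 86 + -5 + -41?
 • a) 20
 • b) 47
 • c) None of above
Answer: c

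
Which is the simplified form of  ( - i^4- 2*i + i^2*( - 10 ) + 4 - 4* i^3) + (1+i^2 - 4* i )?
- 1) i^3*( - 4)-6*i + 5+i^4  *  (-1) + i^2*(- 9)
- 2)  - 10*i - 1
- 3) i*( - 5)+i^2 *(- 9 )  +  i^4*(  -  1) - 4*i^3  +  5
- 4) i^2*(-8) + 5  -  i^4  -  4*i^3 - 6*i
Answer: 1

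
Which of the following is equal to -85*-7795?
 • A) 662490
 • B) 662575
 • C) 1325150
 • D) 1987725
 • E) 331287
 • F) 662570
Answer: B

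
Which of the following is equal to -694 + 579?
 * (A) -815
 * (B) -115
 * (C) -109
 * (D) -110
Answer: B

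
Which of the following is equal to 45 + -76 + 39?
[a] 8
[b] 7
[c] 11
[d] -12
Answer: a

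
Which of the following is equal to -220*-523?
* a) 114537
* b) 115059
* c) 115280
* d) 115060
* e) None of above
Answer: d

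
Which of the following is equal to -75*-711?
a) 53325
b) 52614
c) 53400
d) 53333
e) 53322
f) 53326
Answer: a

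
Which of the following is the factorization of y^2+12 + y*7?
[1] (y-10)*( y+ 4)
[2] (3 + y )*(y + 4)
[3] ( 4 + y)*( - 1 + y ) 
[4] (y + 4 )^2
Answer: 2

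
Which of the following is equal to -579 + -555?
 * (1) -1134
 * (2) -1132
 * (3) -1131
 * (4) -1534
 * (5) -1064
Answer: 1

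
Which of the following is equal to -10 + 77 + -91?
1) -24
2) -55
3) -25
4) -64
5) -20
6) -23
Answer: 1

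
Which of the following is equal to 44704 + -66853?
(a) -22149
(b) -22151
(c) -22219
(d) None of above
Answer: a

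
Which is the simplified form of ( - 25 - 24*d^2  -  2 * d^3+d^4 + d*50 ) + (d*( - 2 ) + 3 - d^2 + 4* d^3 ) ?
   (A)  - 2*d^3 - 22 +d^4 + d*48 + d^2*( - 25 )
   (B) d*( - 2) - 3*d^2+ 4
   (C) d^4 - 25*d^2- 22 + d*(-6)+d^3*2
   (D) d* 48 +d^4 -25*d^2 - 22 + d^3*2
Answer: D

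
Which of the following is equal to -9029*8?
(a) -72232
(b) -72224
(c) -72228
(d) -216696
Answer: a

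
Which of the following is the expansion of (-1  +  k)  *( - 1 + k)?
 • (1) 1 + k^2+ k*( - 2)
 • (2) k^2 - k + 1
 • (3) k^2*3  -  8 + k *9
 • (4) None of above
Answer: 1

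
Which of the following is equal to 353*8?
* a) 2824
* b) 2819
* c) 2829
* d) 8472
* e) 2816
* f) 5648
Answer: a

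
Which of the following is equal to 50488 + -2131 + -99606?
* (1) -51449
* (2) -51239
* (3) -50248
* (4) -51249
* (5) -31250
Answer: 4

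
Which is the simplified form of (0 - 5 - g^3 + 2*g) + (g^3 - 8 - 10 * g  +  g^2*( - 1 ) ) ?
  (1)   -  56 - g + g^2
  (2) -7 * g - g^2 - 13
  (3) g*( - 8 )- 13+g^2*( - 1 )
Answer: 3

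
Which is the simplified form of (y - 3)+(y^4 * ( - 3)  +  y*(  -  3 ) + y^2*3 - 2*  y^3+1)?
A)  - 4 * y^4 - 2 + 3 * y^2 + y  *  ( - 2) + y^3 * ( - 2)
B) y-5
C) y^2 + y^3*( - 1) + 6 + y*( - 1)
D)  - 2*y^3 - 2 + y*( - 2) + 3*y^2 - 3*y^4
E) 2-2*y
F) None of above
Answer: D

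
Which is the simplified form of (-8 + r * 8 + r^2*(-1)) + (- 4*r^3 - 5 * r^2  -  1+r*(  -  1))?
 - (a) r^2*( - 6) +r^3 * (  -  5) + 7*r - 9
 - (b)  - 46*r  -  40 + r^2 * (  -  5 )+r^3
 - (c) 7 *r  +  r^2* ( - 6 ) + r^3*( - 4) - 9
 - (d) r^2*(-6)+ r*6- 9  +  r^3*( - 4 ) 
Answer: c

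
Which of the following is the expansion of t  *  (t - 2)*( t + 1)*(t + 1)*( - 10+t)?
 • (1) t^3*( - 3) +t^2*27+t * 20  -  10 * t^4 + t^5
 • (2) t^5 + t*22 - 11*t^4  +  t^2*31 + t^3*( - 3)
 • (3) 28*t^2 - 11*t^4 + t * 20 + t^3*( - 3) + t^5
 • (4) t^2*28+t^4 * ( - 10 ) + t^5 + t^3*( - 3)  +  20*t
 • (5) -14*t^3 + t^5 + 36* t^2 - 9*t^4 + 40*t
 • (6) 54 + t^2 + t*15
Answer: 4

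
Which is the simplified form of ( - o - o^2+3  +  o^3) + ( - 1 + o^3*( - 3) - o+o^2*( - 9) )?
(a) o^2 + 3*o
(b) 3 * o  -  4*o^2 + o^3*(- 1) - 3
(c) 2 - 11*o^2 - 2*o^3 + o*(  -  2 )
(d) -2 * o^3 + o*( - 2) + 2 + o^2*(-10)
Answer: d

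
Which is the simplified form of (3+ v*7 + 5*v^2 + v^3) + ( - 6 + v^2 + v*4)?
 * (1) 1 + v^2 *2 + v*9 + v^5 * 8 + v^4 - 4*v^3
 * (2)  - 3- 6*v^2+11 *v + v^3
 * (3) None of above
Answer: 3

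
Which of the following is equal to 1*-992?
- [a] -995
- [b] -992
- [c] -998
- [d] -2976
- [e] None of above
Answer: b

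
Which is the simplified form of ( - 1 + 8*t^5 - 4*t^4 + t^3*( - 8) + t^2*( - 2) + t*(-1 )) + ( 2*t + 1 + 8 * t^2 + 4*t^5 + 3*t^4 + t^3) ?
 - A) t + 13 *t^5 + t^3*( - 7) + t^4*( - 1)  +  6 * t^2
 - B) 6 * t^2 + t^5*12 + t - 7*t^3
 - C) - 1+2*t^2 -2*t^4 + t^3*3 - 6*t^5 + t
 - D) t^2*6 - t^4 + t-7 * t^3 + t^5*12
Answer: D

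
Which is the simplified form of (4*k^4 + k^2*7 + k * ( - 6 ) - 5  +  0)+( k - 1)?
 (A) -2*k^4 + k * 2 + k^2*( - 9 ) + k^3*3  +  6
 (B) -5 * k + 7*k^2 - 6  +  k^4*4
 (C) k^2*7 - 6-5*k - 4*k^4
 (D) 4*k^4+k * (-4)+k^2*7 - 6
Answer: B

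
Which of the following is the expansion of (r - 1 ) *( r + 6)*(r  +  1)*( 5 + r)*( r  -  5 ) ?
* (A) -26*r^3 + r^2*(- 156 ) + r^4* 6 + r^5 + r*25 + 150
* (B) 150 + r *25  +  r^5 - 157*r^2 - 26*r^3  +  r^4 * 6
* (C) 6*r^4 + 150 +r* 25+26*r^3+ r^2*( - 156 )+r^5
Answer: A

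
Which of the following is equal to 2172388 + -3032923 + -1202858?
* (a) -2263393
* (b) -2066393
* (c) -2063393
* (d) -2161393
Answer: c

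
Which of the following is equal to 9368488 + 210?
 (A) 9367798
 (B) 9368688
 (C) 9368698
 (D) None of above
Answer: C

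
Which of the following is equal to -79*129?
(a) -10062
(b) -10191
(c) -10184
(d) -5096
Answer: b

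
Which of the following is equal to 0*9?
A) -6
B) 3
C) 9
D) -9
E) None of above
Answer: E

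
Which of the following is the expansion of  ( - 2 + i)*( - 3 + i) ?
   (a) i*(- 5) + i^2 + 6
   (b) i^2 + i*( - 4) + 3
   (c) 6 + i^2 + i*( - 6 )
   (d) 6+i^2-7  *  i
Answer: a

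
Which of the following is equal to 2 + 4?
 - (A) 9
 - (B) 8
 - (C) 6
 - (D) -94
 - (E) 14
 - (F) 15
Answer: C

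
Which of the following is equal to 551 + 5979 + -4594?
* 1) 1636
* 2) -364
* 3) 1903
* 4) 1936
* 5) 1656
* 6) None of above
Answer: 4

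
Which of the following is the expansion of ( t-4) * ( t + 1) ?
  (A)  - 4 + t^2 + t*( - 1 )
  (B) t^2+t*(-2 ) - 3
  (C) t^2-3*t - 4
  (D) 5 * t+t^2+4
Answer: C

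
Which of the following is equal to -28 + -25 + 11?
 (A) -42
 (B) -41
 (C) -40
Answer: A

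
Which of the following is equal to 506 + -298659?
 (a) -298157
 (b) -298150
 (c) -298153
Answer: c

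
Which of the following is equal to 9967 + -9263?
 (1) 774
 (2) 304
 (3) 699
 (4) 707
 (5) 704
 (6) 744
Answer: 5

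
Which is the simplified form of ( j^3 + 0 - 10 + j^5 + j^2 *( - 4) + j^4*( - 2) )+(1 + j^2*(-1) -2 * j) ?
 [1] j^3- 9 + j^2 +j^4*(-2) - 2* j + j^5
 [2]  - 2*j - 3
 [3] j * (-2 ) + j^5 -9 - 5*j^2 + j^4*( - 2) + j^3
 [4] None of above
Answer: 3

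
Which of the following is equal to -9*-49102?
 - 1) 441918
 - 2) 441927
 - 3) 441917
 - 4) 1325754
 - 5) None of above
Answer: 1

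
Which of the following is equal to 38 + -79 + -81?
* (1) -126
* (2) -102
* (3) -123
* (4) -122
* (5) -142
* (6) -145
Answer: 4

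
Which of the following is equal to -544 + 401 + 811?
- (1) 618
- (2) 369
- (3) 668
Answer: 3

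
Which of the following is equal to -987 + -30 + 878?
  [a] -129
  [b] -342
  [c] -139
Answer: c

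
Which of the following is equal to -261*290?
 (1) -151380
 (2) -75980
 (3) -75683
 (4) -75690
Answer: 4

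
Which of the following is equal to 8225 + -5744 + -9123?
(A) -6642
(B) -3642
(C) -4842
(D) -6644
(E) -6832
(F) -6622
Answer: A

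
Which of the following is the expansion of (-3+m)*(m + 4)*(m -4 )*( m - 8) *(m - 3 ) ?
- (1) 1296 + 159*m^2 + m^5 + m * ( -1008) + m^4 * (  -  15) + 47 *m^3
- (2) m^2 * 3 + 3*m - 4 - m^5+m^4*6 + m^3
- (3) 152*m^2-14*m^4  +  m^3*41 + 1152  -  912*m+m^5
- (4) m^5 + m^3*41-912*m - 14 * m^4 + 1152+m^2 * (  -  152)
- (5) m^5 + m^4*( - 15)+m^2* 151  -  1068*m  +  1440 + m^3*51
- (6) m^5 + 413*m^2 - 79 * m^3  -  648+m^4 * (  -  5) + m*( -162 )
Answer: 3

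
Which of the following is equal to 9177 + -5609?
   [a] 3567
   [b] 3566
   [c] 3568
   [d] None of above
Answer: c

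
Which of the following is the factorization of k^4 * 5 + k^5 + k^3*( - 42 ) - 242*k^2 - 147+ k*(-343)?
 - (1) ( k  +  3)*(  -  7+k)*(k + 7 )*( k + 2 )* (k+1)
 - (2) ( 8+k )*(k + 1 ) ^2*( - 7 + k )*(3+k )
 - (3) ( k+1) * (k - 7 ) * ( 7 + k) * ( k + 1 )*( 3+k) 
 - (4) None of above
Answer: 3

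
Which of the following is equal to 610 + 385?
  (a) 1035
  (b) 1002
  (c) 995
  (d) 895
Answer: c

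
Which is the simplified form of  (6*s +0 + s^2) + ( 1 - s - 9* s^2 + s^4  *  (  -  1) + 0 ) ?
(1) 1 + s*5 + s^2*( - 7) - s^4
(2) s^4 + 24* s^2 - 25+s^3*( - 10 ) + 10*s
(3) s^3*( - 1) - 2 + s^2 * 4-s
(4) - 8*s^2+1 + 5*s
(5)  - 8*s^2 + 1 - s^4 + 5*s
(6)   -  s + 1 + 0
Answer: 5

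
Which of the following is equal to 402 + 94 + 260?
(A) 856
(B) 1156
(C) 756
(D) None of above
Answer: C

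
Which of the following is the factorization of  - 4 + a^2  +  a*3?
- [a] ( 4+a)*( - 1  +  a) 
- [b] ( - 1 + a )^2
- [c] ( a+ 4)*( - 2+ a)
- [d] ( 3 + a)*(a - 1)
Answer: a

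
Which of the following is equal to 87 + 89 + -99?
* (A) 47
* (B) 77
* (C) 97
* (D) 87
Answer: B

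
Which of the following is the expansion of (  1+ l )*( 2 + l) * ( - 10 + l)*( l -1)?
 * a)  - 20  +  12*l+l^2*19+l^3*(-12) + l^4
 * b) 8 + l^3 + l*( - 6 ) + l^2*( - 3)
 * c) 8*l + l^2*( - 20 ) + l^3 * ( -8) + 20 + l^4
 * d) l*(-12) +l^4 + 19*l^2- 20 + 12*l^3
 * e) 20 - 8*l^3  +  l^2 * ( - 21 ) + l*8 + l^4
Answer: e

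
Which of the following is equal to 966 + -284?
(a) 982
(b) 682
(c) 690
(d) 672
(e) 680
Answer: b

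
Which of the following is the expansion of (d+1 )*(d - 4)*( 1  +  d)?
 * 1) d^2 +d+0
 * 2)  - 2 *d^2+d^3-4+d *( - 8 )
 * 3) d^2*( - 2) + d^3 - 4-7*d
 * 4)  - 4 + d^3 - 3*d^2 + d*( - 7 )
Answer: 3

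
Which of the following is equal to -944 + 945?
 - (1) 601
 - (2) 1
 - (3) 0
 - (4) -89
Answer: 2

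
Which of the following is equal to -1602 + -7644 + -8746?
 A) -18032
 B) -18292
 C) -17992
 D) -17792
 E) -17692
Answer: C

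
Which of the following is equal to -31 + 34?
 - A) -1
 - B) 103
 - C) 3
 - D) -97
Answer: C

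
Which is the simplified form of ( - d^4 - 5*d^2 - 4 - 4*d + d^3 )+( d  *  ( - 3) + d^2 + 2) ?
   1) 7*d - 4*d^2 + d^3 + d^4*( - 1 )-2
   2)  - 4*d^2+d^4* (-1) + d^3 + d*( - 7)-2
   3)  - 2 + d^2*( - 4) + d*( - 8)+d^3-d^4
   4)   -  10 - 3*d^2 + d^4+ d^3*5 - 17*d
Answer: 2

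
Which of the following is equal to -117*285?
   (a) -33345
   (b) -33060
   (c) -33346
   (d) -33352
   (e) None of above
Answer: a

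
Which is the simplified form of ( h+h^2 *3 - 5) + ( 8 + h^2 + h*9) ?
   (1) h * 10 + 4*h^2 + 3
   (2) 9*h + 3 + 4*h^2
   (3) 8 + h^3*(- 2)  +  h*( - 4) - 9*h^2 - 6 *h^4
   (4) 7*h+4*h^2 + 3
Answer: 1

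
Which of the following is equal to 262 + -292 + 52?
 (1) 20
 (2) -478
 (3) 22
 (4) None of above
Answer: 3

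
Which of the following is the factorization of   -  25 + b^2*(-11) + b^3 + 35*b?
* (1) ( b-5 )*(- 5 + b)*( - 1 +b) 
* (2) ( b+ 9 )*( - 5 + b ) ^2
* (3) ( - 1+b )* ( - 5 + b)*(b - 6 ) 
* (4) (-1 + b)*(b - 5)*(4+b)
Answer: 1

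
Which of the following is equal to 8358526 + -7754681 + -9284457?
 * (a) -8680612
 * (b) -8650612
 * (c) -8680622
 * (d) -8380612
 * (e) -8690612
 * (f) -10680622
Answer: a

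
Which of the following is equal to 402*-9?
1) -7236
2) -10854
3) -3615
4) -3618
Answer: 4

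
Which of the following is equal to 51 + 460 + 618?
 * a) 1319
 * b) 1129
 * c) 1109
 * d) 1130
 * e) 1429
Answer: b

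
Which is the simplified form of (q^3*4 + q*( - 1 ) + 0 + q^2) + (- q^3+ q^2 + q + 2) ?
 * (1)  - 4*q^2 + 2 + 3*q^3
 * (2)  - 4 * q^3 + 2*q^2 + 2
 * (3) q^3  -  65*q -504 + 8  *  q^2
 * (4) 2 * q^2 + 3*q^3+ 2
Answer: 4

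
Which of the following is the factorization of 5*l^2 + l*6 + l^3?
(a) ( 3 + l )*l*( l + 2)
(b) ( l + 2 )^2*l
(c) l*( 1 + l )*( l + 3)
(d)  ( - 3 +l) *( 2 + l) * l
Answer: a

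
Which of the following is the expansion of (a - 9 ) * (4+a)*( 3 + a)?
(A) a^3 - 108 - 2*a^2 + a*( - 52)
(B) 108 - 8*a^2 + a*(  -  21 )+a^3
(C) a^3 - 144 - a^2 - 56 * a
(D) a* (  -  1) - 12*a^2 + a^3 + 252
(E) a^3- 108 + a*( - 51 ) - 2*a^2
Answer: E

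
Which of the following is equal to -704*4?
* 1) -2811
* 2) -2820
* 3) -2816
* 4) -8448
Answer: 3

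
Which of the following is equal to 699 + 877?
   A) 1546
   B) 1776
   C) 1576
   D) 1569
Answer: C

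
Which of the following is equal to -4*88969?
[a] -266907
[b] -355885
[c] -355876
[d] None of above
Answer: c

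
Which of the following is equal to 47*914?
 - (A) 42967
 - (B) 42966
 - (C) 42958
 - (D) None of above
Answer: C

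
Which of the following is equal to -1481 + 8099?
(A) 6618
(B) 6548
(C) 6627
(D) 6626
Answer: A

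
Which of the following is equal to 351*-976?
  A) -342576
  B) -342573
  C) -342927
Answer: A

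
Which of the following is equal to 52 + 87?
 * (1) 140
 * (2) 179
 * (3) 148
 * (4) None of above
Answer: 4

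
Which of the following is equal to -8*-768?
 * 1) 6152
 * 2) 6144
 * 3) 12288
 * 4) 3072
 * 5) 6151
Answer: 2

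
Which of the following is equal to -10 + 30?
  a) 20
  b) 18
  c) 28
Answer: a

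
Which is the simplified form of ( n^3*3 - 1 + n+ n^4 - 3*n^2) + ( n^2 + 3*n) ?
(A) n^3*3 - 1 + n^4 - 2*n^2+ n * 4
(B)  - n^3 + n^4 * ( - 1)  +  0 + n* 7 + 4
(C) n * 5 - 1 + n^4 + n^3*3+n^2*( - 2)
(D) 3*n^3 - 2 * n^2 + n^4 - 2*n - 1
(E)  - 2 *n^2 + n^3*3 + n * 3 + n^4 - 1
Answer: A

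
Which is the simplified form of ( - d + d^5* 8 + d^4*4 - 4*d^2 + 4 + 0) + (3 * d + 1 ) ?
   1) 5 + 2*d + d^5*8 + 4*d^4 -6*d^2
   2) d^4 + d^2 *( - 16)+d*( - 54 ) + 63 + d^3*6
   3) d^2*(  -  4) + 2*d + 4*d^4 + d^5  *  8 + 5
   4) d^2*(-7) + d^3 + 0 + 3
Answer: 3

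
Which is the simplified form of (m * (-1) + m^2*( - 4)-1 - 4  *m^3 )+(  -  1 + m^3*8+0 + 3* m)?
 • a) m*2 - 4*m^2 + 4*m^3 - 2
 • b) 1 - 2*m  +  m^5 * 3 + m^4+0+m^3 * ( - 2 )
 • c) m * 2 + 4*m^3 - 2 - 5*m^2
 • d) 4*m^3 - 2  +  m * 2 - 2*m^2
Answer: a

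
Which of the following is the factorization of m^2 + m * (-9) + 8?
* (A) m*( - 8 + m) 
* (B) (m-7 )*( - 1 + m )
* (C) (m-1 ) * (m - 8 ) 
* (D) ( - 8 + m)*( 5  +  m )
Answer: C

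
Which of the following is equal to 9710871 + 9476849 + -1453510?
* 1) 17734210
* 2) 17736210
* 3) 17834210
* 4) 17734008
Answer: 1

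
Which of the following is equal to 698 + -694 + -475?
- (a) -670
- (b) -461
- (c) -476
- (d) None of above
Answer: d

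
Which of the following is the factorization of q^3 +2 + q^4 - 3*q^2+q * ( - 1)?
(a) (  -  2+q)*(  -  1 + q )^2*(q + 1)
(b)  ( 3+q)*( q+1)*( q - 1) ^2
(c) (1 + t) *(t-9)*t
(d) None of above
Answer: d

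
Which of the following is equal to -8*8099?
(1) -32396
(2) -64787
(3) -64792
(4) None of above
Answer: 3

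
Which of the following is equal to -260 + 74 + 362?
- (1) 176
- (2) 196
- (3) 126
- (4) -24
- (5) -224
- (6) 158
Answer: 1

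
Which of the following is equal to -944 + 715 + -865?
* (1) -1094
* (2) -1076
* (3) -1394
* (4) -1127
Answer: 1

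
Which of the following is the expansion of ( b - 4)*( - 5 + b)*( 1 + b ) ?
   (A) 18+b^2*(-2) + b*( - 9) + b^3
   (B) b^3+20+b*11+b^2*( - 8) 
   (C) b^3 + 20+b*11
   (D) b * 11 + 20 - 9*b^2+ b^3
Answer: B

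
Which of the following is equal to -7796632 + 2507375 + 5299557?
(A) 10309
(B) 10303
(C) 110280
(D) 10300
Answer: D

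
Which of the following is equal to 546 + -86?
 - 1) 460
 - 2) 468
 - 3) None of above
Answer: 1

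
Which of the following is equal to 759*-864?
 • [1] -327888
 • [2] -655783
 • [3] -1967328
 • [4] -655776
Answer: 4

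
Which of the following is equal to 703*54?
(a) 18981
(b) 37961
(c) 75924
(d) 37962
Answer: d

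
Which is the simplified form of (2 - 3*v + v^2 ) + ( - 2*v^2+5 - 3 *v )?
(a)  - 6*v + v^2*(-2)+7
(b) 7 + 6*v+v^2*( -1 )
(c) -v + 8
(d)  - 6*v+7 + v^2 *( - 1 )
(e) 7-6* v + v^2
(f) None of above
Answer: d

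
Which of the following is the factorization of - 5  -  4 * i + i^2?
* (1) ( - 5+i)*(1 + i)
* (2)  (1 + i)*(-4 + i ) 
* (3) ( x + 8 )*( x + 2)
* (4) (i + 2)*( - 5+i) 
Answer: 1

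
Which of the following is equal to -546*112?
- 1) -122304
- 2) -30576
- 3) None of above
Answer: 3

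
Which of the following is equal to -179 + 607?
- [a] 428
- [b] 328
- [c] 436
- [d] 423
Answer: a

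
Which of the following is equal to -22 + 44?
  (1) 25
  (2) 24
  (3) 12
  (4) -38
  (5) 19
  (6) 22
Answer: 6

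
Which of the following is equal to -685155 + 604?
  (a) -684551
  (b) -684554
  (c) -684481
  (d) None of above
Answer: a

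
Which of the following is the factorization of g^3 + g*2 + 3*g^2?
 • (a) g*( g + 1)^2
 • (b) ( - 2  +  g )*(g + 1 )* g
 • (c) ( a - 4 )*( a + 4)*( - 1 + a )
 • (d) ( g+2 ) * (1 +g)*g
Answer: d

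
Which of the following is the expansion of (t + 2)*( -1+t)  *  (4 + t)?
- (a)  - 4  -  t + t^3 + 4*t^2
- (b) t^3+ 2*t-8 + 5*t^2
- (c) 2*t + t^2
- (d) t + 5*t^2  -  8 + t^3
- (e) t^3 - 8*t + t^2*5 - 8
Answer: b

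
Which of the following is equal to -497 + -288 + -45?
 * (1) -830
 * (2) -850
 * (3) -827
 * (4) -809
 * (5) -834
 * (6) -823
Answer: 1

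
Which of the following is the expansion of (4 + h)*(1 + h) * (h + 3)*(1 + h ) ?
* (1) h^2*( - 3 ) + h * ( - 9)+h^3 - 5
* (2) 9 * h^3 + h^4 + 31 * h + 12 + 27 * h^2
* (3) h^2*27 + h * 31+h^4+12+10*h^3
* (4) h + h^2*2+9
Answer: 2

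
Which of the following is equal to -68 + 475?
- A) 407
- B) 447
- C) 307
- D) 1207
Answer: A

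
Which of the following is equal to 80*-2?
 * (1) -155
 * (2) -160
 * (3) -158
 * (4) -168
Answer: 2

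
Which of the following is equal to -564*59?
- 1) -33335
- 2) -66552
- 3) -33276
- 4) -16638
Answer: 3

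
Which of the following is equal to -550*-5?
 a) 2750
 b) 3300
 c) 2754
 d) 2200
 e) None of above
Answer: a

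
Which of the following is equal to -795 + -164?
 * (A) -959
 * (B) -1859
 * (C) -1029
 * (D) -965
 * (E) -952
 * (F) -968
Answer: A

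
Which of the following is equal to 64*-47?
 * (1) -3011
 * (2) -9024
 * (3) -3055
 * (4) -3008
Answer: 4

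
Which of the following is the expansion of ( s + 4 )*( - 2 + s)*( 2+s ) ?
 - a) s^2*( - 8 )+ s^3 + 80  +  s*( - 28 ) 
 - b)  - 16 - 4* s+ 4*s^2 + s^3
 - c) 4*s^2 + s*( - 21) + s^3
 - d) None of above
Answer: b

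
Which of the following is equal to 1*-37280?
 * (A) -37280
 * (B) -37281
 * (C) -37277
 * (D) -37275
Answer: A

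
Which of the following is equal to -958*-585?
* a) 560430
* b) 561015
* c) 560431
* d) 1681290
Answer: a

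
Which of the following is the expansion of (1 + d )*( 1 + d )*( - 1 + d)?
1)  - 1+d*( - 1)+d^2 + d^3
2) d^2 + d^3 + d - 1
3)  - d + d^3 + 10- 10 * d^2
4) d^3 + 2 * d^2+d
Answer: 1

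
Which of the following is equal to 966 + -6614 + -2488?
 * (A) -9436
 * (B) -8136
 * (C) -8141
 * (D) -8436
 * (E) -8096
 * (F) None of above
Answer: B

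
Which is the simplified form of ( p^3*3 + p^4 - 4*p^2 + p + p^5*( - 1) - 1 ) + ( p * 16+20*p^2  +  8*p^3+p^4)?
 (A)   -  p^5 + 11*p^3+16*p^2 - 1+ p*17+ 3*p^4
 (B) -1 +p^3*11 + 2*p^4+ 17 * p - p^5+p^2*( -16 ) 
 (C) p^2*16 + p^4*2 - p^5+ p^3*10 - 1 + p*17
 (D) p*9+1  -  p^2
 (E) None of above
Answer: E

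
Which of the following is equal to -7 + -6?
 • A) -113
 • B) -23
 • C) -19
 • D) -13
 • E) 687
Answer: D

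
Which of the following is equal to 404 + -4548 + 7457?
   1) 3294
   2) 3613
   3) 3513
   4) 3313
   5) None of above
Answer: 4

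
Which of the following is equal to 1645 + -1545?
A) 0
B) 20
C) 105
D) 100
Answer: D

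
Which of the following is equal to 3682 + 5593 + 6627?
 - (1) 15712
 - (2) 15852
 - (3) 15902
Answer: 3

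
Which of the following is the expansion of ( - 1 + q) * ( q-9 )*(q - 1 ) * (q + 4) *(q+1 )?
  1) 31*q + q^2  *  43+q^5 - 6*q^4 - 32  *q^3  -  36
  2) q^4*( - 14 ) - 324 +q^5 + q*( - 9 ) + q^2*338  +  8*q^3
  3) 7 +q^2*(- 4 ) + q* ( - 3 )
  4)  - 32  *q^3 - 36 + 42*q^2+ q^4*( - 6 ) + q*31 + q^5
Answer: 4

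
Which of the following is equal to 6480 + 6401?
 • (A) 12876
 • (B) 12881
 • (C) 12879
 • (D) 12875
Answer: B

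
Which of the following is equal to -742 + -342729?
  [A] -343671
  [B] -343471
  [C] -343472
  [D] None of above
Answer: B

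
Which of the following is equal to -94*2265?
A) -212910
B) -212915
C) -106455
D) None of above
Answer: A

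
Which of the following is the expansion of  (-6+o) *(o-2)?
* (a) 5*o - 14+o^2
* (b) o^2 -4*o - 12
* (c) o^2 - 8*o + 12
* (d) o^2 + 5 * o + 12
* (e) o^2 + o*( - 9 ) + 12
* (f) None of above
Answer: c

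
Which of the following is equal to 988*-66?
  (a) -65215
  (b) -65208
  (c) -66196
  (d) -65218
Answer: b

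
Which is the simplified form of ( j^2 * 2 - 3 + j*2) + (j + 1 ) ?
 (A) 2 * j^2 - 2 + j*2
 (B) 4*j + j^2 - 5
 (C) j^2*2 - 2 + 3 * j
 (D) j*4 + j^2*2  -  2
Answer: C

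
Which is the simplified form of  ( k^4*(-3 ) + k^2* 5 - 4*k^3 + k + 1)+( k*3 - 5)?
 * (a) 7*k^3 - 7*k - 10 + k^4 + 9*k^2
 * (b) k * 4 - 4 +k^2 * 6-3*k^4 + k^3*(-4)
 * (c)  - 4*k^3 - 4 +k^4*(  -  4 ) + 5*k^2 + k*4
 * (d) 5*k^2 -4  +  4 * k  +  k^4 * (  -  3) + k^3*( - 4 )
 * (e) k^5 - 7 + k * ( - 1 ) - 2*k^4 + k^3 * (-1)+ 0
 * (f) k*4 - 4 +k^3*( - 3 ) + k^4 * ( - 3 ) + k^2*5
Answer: d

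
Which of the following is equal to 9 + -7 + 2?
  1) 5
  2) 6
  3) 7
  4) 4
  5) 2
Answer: 4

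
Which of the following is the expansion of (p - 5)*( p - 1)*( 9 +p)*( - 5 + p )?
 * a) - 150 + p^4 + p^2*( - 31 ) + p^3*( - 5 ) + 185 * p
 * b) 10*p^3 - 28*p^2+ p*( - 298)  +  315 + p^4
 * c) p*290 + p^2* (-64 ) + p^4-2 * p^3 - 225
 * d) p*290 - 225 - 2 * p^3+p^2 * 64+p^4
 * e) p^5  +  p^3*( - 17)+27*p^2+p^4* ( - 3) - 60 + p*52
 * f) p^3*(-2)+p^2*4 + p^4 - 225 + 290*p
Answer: c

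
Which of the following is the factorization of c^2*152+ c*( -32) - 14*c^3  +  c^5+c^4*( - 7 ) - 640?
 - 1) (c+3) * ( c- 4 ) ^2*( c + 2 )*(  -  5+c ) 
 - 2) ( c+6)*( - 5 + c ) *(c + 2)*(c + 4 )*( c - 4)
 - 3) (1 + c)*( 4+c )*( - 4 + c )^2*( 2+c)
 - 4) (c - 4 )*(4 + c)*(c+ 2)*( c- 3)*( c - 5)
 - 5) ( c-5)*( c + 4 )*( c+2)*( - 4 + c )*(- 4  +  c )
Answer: 5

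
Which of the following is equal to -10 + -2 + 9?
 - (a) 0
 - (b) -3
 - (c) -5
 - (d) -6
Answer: b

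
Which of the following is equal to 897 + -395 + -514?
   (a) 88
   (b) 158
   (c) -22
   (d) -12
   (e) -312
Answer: d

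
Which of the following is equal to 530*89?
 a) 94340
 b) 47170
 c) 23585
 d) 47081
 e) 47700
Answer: b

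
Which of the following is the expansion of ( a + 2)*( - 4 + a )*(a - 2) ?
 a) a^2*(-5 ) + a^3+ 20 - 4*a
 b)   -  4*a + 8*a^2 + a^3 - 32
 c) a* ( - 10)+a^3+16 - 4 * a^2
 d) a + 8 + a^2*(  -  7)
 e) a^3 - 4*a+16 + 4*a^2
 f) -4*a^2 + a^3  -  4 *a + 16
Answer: f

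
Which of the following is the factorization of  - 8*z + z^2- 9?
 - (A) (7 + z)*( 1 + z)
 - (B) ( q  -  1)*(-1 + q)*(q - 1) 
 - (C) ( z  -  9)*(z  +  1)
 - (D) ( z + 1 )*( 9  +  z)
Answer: C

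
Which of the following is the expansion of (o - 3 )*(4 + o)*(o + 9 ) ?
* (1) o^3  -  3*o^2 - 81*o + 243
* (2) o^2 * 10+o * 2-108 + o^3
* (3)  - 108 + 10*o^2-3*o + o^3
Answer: 3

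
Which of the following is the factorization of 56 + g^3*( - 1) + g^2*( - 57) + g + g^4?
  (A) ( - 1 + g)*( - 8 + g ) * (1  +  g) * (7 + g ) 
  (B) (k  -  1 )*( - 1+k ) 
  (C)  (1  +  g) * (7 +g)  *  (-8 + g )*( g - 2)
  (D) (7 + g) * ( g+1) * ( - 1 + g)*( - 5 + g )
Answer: A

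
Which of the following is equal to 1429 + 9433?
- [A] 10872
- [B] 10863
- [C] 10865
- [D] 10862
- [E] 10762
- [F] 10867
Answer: D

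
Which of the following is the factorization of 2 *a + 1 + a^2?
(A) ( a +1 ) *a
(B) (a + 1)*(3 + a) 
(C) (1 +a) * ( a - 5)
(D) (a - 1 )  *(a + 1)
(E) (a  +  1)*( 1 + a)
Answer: E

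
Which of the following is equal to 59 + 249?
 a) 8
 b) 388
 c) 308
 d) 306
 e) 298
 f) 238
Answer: c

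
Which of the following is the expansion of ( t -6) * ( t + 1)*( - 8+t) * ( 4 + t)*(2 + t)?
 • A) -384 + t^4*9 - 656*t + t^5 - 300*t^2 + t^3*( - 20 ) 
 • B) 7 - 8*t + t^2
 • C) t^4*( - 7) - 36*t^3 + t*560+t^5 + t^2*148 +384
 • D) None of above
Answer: C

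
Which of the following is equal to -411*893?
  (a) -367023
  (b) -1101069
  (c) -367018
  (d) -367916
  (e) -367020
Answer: a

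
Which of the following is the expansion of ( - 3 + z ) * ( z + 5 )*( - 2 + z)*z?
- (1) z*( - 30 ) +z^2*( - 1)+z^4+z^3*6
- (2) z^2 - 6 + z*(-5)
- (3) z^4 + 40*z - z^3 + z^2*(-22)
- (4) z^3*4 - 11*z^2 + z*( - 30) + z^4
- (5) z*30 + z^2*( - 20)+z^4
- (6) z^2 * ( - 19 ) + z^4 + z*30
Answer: 6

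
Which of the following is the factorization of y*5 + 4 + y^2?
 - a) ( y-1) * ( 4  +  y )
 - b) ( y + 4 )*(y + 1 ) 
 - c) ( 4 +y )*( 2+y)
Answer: b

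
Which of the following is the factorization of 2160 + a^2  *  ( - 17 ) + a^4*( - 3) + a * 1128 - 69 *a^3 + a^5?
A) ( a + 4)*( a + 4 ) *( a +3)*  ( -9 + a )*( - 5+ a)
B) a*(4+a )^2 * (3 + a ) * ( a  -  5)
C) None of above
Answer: A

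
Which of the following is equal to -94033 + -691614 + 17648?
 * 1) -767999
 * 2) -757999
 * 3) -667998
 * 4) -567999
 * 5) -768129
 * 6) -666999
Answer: 1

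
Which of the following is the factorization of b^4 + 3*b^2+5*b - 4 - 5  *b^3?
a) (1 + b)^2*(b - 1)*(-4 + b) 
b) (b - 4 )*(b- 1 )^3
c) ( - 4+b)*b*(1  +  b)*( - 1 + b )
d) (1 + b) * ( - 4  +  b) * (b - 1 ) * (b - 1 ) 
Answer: d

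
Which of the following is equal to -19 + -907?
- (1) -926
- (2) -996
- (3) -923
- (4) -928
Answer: 1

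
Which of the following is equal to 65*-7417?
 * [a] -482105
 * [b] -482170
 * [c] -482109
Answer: a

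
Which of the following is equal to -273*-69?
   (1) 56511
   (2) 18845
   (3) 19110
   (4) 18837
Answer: 4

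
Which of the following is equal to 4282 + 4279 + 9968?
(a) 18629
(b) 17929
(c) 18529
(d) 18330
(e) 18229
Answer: c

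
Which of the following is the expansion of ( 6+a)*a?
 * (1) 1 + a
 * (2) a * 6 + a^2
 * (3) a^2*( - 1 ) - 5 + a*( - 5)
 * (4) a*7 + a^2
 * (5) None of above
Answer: 2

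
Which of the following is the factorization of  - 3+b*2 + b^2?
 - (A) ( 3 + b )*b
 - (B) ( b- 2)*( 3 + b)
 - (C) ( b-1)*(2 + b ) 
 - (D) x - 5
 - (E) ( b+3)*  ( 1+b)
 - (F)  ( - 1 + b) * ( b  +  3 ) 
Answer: F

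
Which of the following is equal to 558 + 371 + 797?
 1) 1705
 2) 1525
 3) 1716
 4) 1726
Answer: 4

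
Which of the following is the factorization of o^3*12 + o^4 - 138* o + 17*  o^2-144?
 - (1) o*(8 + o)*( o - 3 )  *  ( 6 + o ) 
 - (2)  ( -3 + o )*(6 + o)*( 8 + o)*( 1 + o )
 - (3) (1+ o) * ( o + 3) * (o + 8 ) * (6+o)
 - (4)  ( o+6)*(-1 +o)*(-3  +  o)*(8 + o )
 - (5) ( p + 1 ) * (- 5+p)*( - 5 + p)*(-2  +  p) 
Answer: 2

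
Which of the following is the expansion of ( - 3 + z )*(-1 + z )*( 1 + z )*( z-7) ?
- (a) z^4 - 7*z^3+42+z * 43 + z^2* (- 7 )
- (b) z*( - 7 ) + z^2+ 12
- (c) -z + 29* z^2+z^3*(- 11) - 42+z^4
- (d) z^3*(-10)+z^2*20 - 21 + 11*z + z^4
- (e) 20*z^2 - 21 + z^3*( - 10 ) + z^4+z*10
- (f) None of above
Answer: e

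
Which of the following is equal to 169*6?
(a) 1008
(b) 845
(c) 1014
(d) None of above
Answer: c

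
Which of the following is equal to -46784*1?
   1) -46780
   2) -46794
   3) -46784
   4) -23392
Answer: 3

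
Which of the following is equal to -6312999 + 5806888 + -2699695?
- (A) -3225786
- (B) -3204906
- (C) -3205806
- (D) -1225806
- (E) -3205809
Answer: C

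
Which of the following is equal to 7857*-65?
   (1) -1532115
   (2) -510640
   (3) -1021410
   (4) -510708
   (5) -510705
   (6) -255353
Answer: 5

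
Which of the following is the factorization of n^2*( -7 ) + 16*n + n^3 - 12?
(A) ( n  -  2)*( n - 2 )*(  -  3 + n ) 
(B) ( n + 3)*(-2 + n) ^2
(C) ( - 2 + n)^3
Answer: A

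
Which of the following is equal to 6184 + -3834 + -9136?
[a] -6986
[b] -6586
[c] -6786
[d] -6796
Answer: c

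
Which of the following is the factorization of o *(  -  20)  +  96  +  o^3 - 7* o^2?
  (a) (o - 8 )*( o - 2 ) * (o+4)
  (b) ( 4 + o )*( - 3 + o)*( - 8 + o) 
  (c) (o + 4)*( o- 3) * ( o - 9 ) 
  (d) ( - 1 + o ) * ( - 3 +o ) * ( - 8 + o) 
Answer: b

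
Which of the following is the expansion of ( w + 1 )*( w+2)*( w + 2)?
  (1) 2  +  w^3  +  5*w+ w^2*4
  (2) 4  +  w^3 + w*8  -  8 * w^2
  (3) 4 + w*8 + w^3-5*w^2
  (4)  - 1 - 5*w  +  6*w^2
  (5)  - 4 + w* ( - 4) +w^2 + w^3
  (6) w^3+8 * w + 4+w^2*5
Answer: 6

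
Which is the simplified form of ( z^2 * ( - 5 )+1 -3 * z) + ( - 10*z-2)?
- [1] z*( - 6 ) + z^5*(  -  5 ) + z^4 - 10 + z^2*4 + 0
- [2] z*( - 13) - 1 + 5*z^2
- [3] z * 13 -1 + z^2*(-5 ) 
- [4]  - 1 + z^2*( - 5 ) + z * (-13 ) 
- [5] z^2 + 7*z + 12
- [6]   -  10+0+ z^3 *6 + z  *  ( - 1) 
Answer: 4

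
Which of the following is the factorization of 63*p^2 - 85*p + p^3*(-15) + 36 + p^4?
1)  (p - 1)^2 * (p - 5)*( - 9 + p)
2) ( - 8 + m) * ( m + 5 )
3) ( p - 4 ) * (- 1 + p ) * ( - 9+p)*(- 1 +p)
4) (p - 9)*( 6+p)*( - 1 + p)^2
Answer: 3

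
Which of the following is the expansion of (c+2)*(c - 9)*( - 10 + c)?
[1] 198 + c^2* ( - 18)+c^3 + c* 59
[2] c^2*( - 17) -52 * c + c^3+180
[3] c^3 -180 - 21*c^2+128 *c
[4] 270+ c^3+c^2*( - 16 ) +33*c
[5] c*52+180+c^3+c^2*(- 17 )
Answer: 5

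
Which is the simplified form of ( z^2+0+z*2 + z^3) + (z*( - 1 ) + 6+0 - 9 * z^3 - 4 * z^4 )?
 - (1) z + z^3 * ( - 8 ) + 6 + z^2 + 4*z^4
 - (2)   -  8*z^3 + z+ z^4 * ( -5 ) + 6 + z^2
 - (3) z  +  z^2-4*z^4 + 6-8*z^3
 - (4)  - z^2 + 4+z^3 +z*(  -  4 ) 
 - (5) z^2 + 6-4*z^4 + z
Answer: 3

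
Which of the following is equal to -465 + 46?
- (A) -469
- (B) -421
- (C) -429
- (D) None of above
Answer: D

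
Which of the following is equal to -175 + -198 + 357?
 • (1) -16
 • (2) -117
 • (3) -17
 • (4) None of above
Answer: 1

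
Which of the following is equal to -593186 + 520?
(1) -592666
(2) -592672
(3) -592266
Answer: 1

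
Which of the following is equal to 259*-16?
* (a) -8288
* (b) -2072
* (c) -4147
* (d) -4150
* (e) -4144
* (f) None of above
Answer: e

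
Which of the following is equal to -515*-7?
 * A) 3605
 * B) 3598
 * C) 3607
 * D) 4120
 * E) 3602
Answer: A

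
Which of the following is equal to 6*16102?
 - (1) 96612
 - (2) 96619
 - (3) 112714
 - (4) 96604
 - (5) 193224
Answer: 1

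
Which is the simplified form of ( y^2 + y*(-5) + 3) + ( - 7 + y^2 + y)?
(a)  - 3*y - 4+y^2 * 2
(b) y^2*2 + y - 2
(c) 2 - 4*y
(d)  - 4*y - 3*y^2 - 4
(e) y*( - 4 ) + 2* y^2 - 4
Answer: e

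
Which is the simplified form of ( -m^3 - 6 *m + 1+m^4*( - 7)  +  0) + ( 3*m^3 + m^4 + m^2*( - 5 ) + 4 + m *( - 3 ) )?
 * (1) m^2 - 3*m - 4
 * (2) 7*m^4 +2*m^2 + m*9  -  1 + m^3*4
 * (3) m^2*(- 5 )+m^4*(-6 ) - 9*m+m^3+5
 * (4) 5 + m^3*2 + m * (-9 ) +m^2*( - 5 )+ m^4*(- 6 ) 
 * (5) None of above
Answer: 4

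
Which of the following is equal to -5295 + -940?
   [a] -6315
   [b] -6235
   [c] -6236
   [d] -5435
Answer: b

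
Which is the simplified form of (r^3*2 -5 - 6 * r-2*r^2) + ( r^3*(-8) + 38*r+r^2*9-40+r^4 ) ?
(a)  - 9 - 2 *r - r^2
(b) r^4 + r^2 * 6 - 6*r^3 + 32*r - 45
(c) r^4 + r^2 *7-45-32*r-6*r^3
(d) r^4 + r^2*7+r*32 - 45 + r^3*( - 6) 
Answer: d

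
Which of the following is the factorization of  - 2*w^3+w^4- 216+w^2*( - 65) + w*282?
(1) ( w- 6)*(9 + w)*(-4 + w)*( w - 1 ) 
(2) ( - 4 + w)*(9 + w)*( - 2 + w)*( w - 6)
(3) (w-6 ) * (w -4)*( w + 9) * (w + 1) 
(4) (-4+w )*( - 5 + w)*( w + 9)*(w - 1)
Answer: 1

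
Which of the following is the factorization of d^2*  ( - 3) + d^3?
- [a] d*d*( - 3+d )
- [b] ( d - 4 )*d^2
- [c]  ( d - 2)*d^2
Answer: a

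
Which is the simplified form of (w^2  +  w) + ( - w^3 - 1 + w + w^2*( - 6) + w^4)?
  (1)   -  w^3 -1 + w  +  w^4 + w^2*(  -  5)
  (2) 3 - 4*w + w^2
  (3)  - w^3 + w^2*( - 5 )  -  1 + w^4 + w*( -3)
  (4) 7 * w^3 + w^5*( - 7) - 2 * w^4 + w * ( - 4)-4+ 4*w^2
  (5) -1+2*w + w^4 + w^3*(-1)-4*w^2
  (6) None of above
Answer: 6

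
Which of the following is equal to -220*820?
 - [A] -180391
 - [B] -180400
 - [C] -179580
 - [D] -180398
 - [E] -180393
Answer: B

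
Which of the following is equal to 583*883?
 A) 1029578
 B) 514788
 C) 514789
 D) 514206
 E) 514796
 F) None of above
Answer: C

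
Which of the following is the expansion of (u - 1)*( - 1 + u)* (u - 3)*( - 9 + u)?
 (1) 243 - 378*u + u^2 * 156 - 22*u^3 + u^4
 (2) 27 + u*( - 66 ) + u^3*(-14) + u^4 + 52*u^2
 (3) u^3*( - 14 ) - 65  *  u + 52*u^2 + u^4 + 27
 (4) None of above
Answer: 2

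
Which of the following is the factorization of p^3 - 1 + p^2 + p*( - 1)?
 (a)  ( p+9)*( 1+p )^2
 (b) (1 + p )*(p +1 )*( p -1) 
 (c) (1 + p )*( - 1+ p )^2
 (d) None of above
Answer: b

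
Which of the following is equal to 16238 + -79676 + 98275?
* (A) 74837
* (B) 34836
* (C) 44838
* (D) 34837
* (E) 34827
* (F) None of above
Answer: D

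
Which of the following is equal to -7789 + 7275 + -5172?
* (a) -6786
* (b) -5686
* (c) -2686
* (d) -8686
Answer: b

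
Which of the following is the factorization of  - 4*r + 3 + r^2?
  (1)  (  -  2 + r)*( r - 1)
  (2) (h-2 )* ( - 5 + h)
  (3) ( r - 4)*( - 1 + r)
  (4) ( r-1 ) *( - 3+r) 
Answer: 4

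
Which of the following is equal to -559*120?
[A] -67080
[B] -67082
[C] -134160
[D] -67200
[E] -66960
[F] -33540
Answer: A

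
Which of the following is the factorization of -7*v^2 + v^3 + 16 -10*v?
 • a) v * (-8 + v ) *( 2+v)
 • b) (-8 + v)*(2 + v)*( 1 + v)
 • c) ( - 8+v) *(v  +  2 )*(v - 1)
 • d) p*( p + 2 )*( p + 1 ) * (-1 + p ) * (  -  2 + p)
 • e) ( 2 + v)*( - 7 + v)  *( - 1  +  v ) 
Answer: c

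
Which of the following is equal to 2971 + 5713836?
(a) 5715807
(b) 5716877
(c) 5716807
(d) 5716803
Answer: c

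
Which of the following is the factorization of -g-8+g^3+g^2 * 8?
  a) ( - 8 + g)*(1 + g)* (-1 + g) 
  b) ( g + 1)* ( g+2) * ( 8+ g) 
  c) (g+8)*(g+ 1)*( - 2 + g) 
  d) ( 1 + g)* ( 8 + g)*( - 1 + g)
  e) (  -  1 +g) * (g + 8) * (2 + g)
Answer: d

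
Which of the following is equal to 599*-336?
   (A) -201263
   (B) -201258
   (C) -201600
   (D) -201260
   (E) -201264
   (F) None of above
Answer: E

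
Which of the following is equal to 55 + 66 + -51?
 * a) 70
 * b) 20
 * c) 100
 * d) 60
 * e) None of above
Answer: a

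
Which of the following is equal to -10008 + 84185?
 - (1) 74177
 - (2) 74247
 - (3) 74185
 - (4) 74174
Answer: 1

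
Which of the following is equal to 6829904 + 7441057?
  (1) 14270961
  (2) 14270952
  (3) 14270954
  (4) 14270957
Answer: 1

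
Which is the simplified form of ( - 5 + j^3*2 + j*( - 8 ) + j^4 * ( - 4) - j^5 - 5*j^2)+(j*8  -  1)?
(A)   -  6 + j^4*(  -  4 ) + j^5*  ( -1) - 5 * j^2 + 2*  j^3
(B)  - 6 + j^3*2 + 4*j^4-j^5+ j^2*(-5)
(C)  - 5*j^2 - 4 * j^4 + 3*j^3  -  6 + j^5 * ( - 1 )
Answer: A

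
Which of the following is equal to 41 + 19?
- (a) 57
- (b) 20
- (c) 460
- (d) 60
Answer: d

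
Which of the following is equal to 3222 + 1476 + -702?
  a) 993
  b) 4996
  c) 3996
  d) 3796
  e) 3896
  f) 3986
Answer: c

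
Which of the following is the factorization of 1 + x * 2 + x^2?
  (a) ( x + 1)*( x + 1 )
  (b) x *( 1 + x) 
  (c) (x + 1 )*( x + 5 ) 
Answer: a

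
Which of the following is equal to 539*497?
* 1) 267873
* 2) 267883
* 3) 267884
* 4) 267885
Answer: 2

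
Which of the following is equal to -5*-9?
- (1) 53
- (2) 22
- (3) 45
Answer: 3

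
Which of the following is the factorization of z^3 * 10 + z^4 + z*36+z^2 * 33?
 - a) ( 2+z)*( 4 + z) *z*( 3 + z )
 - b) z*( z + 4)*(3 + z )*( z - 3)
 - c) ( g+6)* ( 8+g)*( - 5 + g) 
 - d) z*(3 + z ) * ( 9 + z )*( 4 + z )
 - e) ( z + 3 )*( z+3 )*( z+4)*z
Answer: e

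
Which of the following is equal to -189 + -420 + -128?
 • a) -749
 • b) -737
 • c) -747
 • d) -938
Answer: b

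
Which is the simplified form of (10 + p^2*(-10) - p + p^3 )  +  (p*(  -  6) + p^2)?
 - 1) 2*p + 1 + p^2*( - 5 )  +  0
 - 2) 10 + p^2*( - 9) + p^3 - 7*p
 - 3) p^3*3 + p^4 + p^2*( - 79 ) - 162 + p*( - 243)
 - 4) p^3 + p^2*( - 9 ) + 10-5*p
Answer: 2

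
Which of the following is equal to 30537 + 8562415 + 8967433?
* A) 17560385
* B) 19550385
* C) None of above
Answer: A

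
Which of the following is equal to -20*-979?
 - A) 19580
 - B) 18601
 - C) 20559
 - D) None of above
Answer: A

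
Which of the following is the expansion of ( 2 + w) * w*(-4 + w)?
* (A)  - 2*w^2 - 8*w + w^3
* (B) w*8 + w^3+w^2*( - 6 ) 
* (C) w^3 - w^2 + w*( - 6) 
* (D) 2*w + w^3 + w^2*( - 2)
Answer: A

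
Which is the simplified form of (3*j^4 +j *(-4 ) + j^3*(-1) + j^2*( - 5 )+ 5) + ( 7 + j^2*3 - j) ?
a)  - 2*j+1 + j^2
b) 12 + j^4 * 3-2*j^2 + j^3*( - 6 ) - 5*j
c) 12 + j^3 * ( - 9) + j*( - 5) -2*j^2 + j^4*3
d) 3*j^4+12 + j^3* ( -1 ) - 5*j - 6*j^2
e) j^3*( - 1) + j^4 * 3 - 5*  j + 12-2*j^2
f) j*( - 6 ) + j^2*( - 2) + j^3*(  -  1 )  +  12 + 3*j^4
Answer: e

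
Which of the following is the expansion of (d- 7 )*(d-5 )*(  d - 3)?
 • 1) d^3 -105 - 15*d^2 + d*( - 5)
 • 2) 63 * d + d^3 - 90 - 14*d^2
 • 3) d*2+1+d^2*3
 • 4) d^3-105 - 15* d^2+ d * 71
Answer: 4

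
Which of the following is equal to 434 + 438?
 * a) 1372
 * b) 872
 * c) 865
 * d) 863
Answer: b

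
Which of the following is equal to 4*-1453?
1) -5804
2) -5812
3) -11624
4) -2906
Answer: 2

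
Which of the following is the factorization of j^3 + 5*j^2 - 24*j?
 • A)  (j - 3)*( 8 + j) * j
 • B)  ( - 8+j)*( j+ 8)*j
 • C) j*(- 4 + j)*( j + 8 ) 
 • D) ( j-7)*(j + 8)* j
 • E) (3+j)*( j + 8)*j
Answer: A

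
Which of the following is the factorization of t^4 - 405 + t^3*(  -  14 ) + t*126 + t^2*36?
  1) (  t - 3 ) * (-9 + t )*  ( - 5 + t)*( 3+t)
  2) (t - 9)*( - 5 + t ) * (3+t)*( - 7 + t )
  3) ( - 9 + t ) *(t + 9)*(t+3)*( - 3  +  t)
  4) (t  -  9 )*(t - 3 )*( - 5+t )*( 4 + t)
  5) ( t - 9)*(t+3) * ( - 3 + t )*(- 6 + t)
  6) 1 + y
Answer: 1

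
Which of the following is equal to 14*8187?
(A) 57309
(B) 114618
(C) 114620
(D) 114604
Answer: B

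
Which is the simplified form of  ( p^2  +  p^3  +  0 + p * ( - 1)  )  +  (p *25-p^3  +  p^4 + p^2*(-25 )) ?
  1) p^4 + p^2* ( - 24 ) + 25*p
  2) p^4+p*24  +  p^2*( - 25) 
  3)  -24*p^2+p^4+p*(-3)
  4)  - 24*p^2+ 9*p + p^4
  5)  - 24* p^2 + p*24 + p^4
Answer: 5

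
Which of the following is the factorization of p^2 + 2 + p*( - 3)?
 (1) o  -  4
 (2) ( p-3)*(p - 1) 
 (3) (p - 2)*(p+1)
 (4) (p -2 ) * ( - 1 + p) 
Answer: 4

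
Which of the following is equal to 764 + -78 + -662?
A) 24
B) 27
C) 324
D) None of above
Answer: A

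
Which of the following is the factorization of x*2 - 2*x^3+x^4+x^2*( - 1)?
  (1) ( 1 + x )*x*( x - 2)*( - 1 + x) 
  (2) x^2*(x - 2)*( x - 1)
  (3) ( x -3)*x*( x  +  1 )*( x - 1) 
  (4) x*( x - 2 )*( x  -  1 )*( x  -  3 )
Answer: 1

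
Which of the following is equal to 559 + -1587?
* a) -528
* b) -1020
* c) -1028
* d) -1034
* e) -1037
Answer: c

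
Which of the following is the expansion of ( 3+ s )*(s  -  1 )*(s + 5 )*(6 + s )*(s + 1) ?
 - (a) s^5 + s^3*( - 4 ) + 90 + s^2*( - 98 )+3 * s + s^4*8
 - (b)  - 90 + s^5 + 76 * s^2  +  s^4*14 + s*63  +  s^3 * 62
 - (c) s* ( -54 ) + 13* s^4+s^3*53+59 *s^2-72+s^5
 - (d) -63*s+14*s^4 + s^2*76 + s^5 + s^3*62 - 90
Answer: d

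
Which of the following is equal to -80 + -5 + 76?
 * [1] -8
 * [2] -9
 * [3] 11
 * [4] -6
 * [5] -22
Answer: 2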